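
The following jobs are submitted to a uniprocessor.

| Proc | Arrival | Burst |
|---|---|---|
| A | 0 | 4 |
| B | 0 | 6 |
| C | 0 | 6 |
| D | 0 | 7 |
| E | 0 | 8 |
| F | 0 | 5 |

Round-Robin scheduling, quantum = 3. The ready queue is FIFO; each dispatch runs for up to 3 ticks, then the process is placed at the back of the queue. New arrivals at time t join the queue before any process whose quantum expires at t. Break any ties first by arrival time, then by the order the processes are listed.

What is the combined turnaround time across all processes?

Timeline: | A 0-3 | B 3-6 | C 6-9 | D 9-12 | E 12-15 | F 15-18 | A 18-19 | B 19-22 | C 22-25 | D 25-28 | E 28-31 | F 31-33 | D 33-34 | E 34-36 |
Completion: A=19  B=22  C=25  D=34  E=36  F=33
Turnaround (C−A): A=19  B=22  C=25  D=34  E=36  F=33
Turnaround = completion − arrival: A=19, B=22, C=25, D=34, E=36, F=33
Total turnaround = 19 + 22 + 25 + 34 + 36 + 33 = 169

169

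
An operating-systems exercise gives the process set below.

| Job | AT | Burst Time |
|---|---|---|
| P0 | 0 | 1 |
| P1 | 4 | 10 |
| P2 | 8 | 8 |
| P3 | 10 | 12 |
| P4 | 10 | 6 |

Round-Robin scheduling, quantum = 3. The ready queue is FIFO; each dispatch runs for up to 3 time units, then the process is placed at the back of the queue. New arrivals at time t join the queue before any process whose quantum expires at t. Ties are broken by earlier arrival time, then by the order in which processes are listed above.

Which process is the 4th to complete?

P2

Timeline: | P0 0-1 | idle 1-4 | P1 4-10 | P2 10-13 | P3 13-16 | P4 16-19 | P1 19-22 | P2 22-25 | P3 25-28 | P4 28-31 | P1 31-32 | P2 32-34 | P3 34-40 |
Completion: P0=1  P1=32  P2=34  P3=40  P4=31
Turnaround (C−A): P0=1  P1=28  P2=26  P3=30  P4=21
Finish order: P0 → P4 → P1 → P2 → P3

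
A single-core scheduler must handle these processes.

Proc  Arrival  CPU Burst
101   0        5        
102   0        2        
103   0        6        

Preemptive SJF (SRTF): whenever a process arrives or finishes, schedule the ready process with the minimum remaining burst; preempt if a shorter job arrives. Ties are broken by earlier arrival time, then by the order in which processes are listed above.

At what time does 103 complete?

13

Gantt: | 102 0-2 | 101 2-7 | 103 7-13 |
Completion: 101=7  102=2  103=13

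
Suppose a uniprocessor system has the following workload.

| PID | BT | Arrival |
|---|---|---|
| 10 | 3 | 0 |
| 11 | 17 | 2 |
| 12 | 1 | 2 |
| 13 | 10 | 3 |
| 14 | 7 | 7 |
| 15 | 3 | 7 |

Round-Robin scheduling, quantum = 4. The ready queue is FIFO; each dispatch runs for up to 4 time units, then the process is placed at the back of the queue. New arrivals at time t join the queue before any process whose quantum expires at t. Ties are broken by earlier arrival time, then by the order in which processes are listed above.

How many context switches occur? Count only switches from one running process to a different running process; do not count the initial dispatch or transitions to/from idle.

11

Timeline: | 10 0-3 | 11 3-7 | 12 7-8 | 13 8-12 | 14 12-16 | 15 16-19 | 11 19-23 | 13 23-27 | 14 27-30 | 11 30-34 | 13 34-36 | 11 36-41 |
Completion: 10=3  11=41  12=8  13=36  14=30  15=19
Turnaround (C−A): 10=3  11=39  12=6  13=33  14=23  15=12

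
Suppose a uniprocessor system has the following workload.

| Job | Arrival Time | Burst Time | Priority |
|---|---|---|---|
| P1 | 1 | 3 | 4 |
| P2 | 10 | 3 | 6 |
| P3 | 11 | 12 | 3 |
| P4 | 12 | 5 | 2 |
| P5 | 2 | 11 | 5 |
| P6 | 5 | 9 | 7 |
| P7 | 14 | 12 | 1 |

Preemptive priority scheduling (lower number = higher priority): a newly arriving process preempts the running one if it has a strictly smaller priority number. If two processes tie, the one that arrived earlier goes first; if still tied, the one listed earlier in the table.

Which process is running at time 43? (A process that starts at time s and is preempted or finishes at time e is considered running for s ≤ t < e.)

P5

Gantt: | idle 0-1 | P1 1-4 | P5 4-11 | P3 11-12 | P4 12-14 | P7 14-26 | P4 26-29 | P3 29-40 | P5 40-44 | P2 44-47 | P6 47-56 |
Completion: P1=4  P2=47  P3=40  P4=29  P5=44  P6=56  P7=26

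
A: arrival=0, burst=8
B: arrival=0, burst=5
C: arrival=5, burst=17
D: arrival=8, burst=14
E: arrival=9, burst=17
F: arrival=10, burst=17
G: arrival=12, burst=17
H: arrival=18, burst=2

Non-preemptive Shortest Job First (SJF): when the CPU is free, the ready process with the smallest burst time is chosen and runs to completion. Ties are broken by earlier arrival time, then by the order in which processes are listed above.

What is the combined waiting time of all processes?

Timeline: | B 0-5 | A 5-13 | D 13-27 | H 27-29 | C 29-46 | E 46-63 | F 63-80 | G 80-97 |
Completion: A=13  B=5  C=46  D=27  E=63  F=80  G=97  H=29
Turnaround (C−A): A=13  B=5  C=41  D=19  E=54  F=70  G=85  H=11
Waiting = turnaround − burst: A=5, B=0, C=24, D=5, E=37, F=53, G=68, H=9
Total waiting = 5 + 0 + 24 + 5 + 37 + 53 + 68 + 9 = 201

201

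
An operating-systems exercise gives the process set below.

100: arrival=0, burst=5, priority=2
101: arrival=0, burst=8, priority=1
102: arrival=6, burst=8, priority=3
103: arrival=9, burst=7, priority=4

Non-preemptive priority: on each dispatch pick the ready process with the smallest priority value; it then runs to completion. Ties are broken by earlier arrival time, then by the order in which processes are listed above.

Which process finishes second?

Schedule: | 101 0-8 | 100 8-13 | 102 13-21 | 103 21-28 |
Completion: 100=13  101=8  102=21  103=28
Turnaround (C−A): 100=13  101=8  102=15  103=19
Finish order: 101 → 100 → 102 → 103

100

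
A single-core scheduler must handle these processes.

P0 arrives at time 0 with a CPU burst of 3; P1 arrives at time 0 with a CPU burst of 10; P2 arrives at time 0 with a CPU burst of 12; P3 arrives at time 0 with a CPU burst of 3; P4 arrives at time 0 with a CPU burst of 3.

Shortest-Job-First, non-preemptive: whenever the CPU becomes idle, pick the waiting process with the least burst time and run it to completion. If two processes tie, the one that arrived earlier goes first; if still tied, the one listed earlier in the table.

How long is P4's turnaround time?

Gantt: | P0 0-3 | P3 3-6 | P4 6-9 | P1 9-19 | P2 19-31 |
Completion: P0=3  P1=19  P2=31  P3=6  P4=9
Turnaround(P4) = completion − arrival = 9 − 0 = 9

9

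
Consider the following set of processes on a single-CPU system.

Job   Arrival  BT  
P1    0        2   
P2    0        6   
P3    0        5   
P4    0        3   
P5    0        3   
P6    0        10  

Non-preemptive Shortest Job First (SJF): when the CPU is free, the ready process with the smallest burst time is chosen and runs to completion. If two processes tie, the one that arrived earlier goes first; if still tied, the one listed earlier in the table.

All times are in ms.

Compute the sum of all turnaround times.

Gantt: | P1 0-2 | P4 2-5 | P5 5-8 | P3 8-13 | P2 13-19 | P6 19-29 |
Completion: P1=2  P2=19  P3=13  P4=5  P5=8  P6=29
Turnaround (C−A): P1=2  P2=19  P3=13  P4=5  P5=8  P6=29
Turnaround = completion − arrival: P1=2, P2=19, P3=13, P4=5, P5=8, P6=29
Total turnaround = 2 + 19 + 13 + 5 + 8 + 29 = 76

76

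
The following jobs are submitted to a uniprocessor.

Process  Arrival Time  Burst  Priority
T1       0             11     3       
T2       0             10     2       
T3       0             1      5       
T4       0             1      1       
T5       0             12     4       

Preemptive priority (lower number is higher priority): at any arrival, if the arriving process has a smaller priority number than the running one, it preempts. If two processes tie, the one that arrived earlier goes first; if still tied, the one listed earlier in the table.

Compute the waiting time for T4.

Timeline: | T4 0-1 | T2 1-11 | T1 11-22 | T5 22-34 | T3 34-35 |
Completion: T1=22  T2=11  T3=35  T4=1  T5=34
Waiting(T4) = turnaround − burst = 1 − 1 = 0

0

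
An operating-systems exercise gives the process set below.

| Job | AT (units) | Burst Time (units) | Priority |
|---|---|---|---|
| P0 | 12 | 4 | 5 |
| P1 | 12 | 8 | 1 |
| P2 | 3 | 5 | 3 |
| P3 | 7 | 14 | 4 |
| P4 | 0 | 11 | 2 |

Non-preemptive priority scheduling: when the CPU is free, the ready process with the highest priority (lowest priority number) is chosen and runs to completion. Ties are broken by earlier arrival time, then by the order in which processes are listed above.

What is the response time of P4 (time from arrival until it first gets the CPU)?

0

Timeline: | P4 0-11 | P2 11-16 | P1 16-24 | P3 24-38 | P0 38-42 |
Completion: P0=42  P1=24  P2=16  P3=38  P4=11
Turnaround (C−A): P0=30  P1=12  P2=13  P3=31  P4=11
Response(P4) = first start − arrival = 0 − 0 = 0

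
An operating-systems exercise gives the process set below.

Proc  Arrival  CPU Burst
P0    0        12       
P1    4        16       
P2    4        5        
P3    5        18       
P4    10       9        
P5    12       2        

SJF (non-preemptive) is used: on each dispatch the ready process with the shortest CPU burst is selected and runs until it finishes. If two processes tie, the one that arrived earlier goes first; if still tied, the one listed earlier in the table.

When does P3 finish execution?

Gantt: | P0 0-12 | P5 12-14 | P2 14-19 | P4 19-28 | P1 28-44 | P3 44-62 |
Completion: P0=12  P1=44  P2=19  P3=62  P4=28  P5=14
Turnaround (C−A): P0=12  P1=40  P2=15  P3=57  P4=18  P5=2

62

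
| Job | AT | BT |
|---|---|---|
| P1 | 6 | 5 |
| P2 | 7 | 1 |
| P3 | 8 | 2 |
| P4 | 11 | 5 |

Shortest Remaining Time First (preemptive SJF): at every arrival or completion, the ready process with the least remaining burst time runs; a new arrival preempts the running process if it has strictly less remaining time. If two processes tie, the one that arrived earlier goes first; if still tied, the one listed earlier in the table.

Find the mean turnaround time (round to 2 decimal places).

4.75

Gantt: | idle 0-6 | P1 6-7 | P2 7-8 | P3 8-10 | P1 10-14 | P4 14-19 |
Completion: P1=14  P2=8  P3=10  P4=19
Turnaround times: P1=8, P2=1, P3=2, P4=8
Average turnaround = (8+1+2+8) / 4 = 19/4 = 4.75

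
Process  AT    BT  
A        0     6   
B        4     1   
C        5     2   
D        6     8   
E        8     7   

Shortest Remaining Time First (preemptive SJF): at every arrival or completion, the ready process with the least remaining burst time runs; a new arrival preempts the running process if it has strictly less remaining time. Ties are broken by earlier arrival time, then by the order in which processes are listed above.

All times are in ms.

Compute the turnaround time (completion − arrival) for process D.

Timeline: | A 0-4 | B 4-5 | A 5-7 | C 7-9 | E 9-16 | D 16-24 |
Completion: A=7  B=5  C=9  D=24  E=16
Turnaround (C−A): A=7  B=1  C=4  D=18  E=8
Turnaround(D) = completion − arrival = 24 − 6 = 18

18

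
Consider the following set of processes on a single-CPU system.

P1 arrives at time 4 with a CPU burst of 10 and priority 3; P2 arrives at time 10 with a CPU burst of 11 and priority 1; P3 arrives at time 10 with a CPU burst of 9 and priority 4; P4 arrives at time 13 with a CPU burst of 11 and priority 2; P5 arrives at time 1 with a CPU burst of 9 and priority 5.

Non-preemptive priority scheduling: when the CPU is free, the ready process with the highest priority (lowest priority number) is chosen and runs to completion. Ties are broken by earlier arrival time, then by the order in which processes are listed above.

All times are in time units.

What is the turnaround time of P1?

Timeline: | idle 0-1 | P5 1-10 | P2 10-21 | P4 21-32 | P1 32-42 | P3 42-51 |
Completion: P1=42  P2=21  P3=51  P4=32  P5=10
Turnaround (C−A): P1=38  P2=11  P3=41  P4=19  P5=9
Turnaround(P1) = completion − arrival = 42 − 4 = 38

38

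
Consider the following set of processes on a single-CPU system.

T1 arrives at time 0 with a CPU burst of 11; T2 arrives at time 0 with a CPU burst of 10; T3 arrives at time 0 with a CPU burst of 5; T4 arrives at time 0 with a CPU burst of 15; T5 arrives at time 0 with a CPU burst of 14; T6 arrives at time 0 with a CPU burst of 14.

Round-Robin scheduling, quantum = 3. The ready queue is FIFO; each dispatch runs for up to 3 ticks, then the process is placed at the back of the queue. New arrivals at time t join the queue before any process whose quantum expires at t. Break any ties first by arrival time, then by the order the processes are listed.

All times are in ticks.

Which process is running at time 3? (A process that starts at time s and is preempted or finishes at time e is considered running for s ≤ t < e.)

Schedule: | T1 0-3 | T2 3-6 | T3 6-9 | T4 9-12 | T5 12-15 | T6 15-18 | T1 18-21 | T2 21-24 | T3 24-26 | T4 26-29 | T5 29-32 | T6 32-35 | T1 35-38 | T2 38-41 | T4 41-44 | T5 44-47 | T6 47-50 | T1 50-52 | T2 52-53 | T4 53-56 | T5 56-59 | T6 59-62 | T4 62-65 | T5 65-67 | T6 67-69 |
Completion: T1=52  T2=53  T3=26  T4=65  T5=67  T6=69
Turnaround (C−A): T1=52  T2=53  T3=26  T4=65  T5=67  T6=69

T2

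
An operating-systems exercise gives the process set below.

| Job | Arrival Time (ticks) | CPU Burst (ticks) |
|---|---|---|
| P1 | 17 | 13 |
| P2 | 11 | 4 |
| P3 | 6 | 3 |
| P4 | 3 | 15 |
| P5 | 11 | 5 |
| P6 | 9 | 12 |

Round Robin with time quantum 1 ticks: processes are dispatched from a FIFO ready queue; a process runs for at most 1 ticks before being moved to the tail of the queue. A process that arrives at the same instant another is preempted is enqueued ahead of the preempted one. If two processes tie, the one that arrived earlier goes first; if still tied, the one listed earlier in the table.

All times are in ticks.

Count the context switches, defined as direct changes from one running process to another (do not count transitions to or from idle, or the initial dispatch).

Gantt: | idle 0-3 | P4 3-6 | P3 6-7 | P4 7-8 | P3 8-9 | P4 9-10 | P6 10-11 | P3 11-12 | P4 12-13 | P2 13-14 | P5 14-15 | P6 15-16 | P4 16-17 | P2 17-18 | P5 18-19 | P6 19-20 | P1 20-21 | P4 21-22 | P2 22-23 | P5 23-24 | P6 24-25 | P1 25-26 | P4 26-27 | P2 27-28 | P5 28-29 | P6 29-30 | P1 30-31 | P4 31-32 | P5 32-33 | P6 33-34 | P1 34-35 | P4 35-36 | P6 36-37 | P1 37-38 | P4 38-39 | P6 39-40 | P1 40-41 | P4 41-42 | P6 42-43 | P1 43-44 | P4 44-45 | P6 45-46 | P1 46-47 | P4 47-48 | P6 48-49 | P1 49-50 | P6 50-51 | P1 51-55 |
Completion: P1=55  P2=28  P3=12  P4=48  P5=33  P6=51
Turnaround (C−A): P1=38  P2=17  P3=6  P4=45  P5=22  P6=42

46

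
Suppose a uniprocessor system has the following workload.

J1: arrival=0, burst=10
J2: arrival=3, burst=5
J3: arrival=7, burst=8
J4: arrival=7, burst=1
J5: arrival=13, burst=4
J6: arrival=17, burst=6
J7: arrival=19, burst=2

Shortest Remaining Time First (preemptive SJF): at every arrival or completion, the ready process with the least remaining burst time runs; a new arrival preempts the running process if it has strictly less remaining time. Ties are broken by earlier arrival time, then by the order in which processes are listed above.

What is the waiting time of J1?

Gantt: | J1 0-3 | J2 3-8 | J4 8-9 | J1 9-16 | J5 16-20 | J7 20-22 | J6 22-28 | J3 28-36 |
Completion: J1=16  J2=8  J3=36  J4=9  J5=20  J6=28  J7=22
Turnaround (C−A): J1=16  J2=5  J3=29  J4=2  J5=7  J6=11  J7=3
Waiting(J1) = turnaround − burst = 16 − 10 = 6

6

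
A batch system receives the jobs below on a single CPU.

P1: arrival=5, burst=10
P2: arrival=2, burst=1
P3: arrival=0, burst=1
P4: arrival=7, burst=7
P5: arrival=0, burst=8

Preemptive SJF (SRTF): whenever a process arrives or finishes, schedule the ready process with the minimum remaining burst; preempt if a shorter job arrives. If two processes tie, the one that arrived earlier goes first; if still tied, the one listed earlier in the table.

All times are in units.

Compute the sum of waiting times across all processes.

Timeline: | P3 0-1 | P5 1-2 | P2 2-3 | P5 3-10 | P4 10-17 | P1 17-27 |
Completion: P1=27  P2=3  P3=1  P4=17  P5=10
Waiting = turnaround − burst: P1=12, P2=0, P3=0, P4=3, P5=2
Total waiting = 12 + 0 + 0 + 3 + 2 = 17

17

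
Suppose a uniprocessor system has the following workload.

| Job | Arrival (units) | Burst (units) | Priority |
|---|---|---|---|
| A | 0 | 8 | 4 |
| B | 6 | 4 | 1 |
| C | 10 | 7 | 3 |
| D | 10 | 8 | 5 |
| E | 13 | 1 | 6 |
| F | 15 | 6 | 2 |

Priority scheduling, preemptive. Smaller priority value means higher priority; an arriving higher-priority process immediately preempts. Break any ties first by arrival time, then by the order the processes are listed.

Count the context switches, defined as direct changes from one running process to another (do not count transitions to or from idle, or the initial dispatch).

7

Timeline: | A 0-6 | B 6-10 | C 10-15 | F 15-21 | C 21-23 | A 23-25 | D 25-33 | E 33-34 |
Completion: A=25  B=10  C=23  D=33  E=34  F=21
Turnaround (C−A): A=25  B=4  C=13  D=23  E=21  F=6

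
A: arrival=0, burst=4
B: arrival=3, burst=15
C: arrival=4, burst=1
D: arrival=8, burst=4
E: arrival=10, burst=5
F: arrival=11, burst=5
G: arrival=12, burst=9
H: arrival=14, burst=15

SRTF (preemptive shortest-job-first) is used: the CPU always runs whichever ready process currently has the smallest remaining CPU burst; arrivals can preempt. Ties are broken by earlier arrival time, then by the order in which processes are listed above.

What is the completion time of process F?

22

Gantt: | A 0-4 | C 4-5 | B 5-8 | D 8-12 | E 12-17 | F 17-22 | G 22-31 | B 31-43 | H 43-58 |
Completion: A=4  B=43  C=5  D=12  E=17  F=22  G=31  H=58
Turnaround (C−A): A=4  B=40  C=1  D=4  E=7  F=11  G=19  H=44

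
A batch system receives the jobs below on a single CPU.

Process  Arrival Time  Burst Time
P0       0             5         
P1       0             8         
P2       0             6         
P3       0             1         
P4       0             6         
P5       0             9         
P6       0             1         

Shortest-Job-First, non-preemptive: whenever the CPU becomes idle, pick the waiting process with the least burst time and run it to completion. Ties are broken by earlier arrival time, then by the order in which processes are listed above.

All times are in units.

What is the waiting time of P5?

27

Timeline: | P3 0-1 | P6 1-2 | P0 2-7 | P2 7-13 | P4 13-19 | P1 19-27 | P5 27-36 |
Completion: P0=7  P1=27  P2=13  P3=1  P4=19  P5=36  P6=2
Turnaround (C−A): P0=7  P1=27  P2=13  P3=1  P4=19  P5=36  P6=2
Waiting(P5) = turnaround − burst = 36 − 9 = 27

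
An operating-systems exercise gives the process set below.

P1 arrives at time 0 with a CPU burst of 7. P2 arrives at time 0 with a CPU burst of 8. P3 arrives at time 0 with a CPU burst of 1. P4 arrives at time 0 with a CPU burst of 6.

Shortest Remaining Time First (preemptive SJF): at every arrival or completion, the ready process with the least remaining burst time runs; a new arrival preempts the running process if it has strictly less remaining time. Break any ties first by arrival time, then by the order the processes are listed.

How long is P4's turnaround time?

Timeline: | P3 0-1 | P4 1-7 | P1 7-14 | P2 14-22 |
Completion: P1=14  P2=22  P3=1  P4=7
Turnaround(P4) = completion − arrival = 7 − 0 = 7

7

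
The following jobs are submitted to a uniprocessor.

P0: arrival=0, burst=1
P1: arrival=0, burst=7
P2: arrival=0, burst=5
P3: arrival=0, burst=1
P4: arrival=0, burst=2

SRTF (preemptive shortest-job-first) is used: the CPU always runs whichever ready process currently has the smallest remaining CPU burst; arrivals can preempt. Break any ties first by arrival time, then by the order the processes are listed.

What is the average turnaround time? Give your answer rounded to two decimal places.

Timeline: | P0 0-1 | P3 1-2 | P4 2-4 | P2 4-9 | P1 9-16 |
Completion: P0=1  P1=16  P2=9  P3=2  P4=4
Turnaround times: P0=1, P1=16, P2=9, P3=2, P4=4
Average turnaround = (1+16+9+2+4) / 5 = 32/5 = 6.40

6.40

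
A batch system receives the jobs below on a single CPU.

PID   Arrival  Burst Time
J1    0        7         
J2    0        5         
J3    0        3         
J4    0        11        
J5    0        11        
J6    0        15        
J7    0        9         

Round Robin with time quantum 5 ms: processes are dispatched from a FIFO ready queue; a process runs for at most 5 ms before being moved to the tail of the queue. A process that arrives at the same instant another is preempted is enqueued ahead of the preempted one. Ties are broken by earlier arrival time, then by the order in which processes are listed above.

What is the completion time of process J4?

55

Gantt: | J1 0-5 | J2 5-10 | J3 10-13 | J4 13-18 | J5 18-23 | J6 23-28 | J7 28-33 | J1 33-35 | J4 35-40 | J5 40-45 | J6 45-50 | J7 50-54 | J4 54-55 | J5 55-56 | J6 56-61 |
Completion: J1=35  J2=10  J3=13  J4=55  J5=56  J6=61  J7=54
Turnaround (C−A): J1=35  J2=10  J3=13  J4=55  J5=56  J6=61  J7=54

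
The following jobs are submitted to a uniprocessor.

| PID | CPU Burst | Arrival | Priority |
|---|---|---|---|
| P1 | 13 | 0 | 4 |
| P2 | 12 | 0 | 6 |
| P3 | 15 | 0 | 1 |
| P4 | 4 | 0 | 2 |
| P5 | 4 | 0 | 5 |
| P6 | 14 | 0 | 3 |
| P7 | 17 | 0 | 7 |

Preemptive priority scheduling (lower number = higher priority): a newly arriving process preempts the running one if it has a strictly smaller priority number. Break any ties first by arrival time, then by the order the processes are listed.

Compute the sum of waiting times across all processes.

225

Timeline: | P3 0-15 | P4 15-19 | P6 19-33 | P1 33-46 | P5 46-50 | P2 50-62 | P7 62-79 |
Completion: P1=46  P2=62  P3=15  P4=19  P5=50  P6=33  P7=79
Turnaround (C−A): P1=46  P2=62  P3=15  P4=19  P5=50  P6=33  P7=79
Waiting = turnaround − burst: P1=33, P2=50, P3=0, P4=15, P5=46, P6=19, P7=62
Total waiting = 33 + 50 + 0 + 15 + 46 + 19 + 62 = 225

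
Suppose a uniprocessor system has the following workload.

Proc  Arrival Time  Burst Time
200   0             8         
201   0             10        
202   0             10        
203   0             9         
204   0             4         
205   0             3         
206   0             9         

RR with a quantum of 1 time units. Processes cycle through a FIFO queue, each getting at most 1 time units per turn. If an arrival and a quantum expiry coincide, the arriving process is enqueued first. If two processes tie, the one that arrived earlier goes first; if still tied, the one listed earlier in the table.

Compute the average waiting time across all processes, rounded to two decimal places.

Gantt: | 200 0-1 | 201 1-2 | 202 2-3 | 203 3-4 | 204 4-5 | 205 5-6 | 206 6-7 | 200 7-8 | 201 8-9 | 202 9-10 | 203 10-11 | 204 11-12 | 205 12-13 | 206 13-14 | 200 14-15 | 201 15-16 | 202 16-17 | 203 17-18 | 204 18-19 | 205 19-20 | 206 20-21 | 200 21-22 | 201 22-23 | 202 23-24 | 203 24-25 | 204 25-26 | 206 26-27 | 200 27-28 | 201 28-29 | 202 29-30 | 203 30-31 | 206 31-32 | 200 32-33 | 201 33-34 | 202 34-35 | 203 35-36 | 206 36-37 | 200 37-38 | 201 38-39 | 202 39-40 | 203 40-41 | 206 41-42 | 200 42-43 | 201 43-44 | 202 44-45 | 203 45-46 | 206 46-47 | 201 47-48 | 202 48-49 | 203 49-50 | 206 50-51 | 201 51-52 | 202 52-53 |
Completion: 200=43  201=52  202=53  203=50  204=26  205=20  206=51
Turnaround (C−A): 200=43  201=52  202=53  203=50  204=26  205=20  206=51
Waiting times: 200=35, 201=42, 202=43, 203=41, 204=22, 205=17, 206=42
Average waiting = (35+42+43+41+22+17+42) / 7 = 242/7 = 34.57

34.57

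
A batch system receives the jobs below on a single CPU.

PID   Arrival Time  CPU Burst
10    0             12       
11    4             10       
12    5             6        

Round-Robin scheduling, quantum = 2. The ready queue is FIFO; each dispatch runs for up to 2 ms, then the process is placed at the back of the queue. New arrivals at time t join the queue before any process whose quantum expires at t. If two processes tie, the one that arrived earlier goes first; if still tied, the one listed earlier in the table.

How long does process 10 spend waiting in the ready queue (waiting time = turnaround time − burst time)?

14

Schedule: | 10 0-4 | 11 4-6 | 10 6-8 | 12 8-10 | 11 10-12 | 10 12-14 | 12 14-16 | 11 16-18 | 10 18-20 | 12 20-22 | 11 22-24 | 10 24-26 | 11 26-28 |
Completion: 10=26  11=28  12=22
Waiting(10) = turnaround − burst = 26 − 12 = 14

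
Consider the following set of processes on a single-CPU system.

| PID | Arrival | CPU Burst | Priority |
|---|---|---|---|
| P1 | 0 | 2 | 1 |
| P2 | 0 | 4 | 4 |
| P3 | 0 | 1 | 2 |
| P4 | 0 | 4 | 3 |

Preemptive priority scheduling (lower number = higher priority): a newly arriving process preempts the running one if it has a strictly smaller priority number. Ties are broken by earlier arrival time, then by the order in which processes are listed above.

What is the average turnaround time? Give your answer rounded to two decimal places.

Gantt: | P1 0-2 | P3 2-3 | P4 3-7 | P2 7-11 |
Completion: P1=2  P2=11  P3=3  P4=7
Turnaround times: P1=2, P2=11, P3=3, P4=7
Average turnaround = (2+11+3+7) / 4 = 23/4 = 5.75

5.75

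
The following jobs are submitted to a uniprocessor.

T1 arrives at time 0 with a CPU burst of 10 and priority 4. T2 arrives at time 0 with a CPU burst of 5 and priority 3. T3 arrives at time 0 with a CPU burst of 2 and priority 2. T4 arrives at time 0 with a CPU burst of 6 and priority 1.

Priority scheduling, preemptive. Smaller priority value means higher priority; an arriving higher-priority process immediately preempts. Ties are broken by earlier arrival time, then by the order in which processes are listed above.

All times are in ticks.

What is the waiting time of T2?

8

Timeline: | T4 0-6 | T3 6-8 | T2 8-13 | T1 13-23 |
Completion: T1=23  T2=13  T3=8  T4=6
Turnaround (C−A): T1=23  T2=13  T3=8  T4=6
Waiting(T2) = turnaround − burst = 13 − 5 = 8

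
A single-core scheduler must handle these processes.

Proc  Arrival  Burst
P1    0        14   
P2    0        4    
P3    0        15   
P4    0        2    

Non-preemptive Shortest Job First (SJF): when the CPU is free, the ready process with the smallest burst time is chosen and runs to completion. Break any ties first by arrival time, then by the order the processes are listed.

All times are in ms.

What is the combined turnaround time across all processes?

Timeline: | P4 0-2 | P2 2-6 | P1 6-20 | P3 20-35 |
Completion: P1=20  P2=6  P3=35  P4=2
Turnaround = completion − arrival: P1=20, P2=6, P3=35, P4=2
Total turnaround = 20 + 6 + 35 + 2 = 63

63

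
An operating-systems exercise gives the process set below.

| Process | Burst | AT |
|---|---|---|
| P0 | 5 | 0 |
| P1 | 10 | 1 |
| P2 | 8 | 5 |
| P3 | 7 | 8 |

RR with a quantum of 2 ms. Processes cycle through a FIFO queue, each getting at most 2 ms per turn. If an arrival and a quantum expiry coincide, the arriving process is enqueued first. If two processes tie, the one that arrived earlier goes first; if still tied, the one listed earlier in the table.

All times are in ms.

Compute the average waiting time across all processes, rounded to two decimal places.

Schedule: | P0 0-2 | P1 2-4 | P0 4-6 | P1 6-8 | P2 8-10 | P0 10-11 | P3 11-13 | P1 13-15 | P2 15-17 | P3 17-19 | P1 19-21 | P2 21-23 | P3 23-25 | P1 25-27 | P2 27-29 | P3 29-30 |
Completion: P0=11  P1=27  P2=29  P3=30
Turnaround (C−A): P0=11  P1=26  P2=24  P3=22
Waiting times: P0=6, P1=16, P2=16, P3=15
Average waiting = (6+16+16+15) / 4 = 53/4 = 13.25

13.25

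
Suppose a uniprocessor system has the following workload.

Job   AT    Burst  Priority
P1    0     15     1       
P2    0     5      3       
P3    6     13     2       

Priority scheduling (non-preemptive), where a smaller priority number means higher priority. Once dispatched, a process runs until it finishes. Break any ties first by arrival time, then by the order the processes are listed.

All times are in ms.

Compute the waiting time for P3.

Schedule: | P1 0-15 | P3 15-28 | P2 28-33 |
Completion: P1=15  P2=33  P3=28
Waiting(P3) = turnaround − burst = 22 − 13 = 9

9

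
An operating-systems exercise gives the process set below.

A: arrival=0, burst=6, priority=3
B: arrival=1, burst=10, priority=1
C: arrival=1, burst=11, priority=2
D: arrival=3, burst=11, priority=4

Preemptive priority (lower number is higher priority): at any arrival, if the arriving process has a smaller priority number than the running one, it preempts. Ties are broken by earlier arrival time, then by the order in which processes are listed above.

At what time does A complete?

Gantt: | A 0-1 | B 1-11 | C 11-22 | A 22-27 | D 27-38 |
Completion: A=27  B=11  C=22  D=38

27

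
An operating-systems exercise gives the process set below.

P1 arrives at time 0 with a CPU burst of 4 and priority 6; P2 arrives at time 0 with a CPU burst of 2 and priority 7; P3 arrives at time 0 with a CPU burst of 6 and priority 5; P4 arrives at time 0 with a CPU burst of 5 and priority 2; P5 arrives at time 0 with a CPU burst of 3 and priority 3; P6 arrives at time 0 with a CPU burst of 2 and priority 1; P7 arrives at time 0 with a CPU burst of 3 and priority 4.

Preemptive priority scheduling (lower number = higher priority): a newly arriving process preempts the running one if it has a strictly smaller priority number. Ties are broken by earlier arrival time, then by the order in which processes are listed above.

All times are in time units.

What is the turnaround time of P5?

Gantt: | P6 0-2 | P4 2-7 | P5 7-10 | P7 10-13 | P3 13-19 | P1 19-23 | P2 23-25 |
Completion: P1=23  P2=25  P3=19  P4=7  P5=10  P6=2  P7=13
Turnaround (C−A): P1=23  P2=25  P3=19  P4=7  P5=10  P6=2  P7=13
Turnaround(P5) = completion − arrival = 10 − 0 = 10

10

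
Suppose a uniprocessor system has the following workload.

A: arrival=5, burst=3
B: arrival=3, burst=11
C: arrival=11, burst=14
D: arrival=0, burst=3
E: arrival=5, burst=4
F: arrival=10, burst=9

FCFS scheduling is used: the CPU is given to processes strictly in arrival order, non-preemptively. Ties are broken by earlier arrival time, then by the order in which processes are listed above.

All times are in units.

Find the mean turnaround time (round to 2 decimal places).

15.83

Schedule: | D 0-3 | B 3-14 | A 14-17 | E 17-21 | F 21-30 | C 30-44 |
Completion: A=17  B=14  C=44  D=3  E=21  F=30
Turnaround (C−A): A=12  B=11  C=33  D=3  E=16  F=20
Turnaround times: A=12, B=11, C=33, D=3, E=16, F=20
Average turnaround = (12+11+33+3+16+20) / 6 = 95/6 = 15.83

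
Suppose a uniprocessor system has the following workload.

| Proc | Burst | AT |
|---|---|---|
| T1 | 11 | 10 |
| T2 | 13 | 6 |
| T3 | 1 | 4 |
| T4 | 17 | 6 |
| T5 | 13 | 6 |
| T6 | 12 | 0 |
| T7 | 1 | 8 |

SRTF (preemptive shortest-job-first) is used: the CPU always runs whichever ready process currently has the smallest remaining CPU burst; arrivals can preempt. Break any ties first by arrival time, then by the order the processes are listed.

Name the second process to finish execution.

T7

Gantt: | T6 0-4 | T3 4-5 | T6 5-8 | T7 8-9 | T6 9-14 | T1 14-25 | T2 25-38 | T5 38-51 | T4 51-68 |
Completion: T1=25  T2=38  T3=5  T4=68  T5=51  T6=14  T7=9
Finish order: T3 → T7 → T6 → T1 → T2 → T5 → T4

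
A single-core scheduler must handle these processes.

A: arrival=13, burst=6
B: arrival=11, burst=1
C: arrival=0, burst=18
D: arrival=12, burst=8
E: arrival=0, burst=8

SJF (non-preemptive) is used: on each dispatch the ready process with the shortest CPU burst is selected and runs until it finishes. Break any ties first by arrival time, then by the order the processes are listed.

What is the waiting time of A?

Schedule: | E 0-8 | C 8-26 | B 26-27 | A 27-33 | D 33-41 |
Completion: A=33  B=27  C=26  D=41  E=8
Turnaround (C−A): A=20  B=16  C=26  D=29  E=8
Waiting(A) = turnaround − burst = 20 − 6 = 14

14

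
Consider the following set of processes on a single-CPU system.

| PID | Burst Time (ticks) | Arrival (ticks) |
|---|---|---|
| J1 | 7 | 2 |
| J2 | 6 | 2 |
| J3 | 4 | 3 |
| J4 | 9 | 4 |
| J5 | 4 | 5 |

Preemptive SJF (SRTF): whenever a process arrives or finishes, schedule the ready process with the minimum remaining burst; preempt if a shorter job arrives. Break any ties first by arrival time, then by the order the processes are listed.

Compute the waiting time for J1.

14

Timeline: | idle 0-2 | J2 2-3 | J3 3-7 | J5 7-11 | J2 11-16 | J1 16-23 | J4 23-32 |
Completion: J1=23  J2=16  J3=7  J4=32  J5=11
Turnaround (C−A): J1=21  J2=14  J3=4  J4=28  J5=6
Waiting(J1) = turnaround − burst = 21 − 7 = 14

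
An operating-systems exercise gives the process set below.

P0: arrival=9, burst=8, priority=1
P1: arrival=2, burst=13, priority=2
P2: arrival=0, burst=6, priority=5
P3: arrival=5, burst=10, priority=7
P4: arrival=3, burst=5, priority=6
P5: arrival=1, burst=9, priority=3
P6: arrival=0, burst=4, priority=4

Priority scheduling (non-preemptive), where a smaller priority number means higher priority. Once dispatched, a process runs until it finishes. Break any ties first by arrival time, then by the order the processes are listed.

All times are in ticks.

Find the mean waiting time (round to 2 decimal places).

20.71

Timeline: | P6 0-4 | P1 4-17 | P0 17-25 | P5 25-34 | P2 34-40 | P4 40-45 | P3 45-55 |
Completion: P0=25  P1=17  P2=40  P3=55  P4=45  P5=34  P6=4
Turnaround (C−A): P0=16  P1=15  P2=40  P3=50  P4=42  P5=33  P6=4
Waiting times: P0=8, P1=2, P2=34, P3=40, P4=37, P5=24, P6=0
Average waiting = (8+2+34+40+37+24+0) / 7 = 145/7 = 20.71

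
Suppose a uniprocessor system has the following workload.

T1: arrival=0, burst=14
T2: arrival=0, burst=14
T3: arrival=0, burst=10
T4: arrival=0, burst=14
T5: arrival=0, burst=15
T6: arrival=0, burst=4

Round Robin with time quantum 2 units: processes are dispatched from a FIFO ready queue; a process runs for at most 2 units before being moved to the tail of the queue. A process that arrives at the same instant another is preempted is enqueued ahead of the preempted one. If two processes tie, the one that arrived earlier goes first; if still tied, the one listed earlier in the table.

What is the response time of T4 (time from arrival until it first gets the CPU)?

6

Timeline: | T1 0-2 | T2 2-4 | T3 4-6 | T4 6-8 | T5 8-10 | T6 10-12 | T1 12-14 | T2 14-16 | T3 16-18 | T4 18-20 | T5 20-22 | T6 22-24 | T1 24-26 | T2 26-28 | T3 28-30 | T4 30-32 | T5 32-34 | T1 34-36 | T2 36-38 | T3 38-40 | T4 40-42 | T5 42-44 | T1 44-46 | T2 46-48 | T3 48-50 | T4 50-52 | T5 52-54 | T1 54-56 | T2 56-58 | T4 58-60 | T5 60-62 | T1 62-64 | T2 64-66 | T4 66-68 | T5 68-71 |
Completion: T1=64  T2=66  T3=50  T4=68  T5=71  T6=24
Response(T4) = first start − arrival = 6 − 0 = 6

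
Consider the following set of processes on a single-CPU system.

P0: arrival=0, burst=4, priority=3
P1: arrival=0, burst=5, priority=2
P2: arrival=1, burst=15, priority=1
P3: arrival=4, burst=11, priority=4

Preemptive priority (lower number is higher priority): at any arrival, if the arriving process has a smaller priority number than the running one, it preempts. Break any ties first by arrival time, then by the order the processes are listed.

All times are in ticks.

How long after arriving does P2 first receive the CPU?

Gantt: | P1 0-1 | P2 1-16 | P1 16-20 | P0 20-24 | P3 24-35 |
Completion: P0=24  P1=20  P2=16  P3=35
Turnaround (C−A): P0=24  P1=20  P2=15  P3=31
Response(P2) = first start − arrival = 1 − 1 = 0

0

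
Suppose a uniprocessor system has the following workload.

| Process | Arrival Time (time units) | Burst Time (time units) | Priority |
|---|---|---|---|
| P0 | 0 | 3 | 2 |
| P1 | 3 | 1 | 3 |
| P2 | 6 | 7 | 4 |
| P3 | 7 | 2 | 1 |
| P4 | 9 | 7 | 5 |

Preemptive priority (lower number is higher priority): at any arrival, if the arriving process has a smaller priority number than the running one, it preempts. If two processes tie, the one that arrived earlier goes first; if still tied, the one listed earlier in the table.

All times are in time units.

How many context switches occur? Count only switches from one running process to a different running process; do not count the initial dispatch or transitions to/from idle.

4

Gantt: | P0 0-3 | P1 3-4 | idle 4-6 | P2 6-7 | P3 7-9 | P2 9-15 | P4 15-22 |
Completion: P0=3  P1=4  P2=15  P3=9  P4=22
Turnaround (C−A): P0=3  P1=1  P2=9  P3=2  P4=13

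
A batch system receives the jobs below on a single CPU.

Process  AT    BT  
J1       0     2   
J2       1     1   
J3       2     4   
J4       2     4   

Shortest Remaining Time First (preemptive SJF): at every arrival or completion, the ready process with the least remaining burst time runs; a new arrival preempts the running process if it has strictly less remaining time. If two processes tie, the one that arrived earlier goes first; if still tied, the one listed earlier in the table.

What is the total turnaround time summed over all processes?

18

Gantt: | J1 0-2 | J2 2-3 | J3 3-7 | J4 7-11 |
Completion: J1=2  J2=3  J3=7  J4=11
Turnaround = completion − arrival: J1=2, J2=2, J3=5, J4=9
Total turnaround = 2 + 2 + 5 + 9 = 18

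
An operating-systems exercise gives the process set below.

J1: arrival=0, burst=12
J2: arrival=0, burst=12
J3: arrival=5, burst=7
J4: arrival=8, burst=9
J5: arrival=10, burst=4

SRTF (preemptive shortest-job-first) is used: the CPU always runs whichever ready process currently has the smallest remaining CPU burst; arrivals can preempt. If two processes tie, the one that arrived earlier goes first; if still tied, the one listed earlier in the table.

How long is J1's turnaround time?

12

Timeline: | J1 0-12 | J5 12-16 | J3 16-23 | J4 23-32 | J2 32-44 |
Completion: J1=12  J2=44  J3=23  J4=32  J5=16
Turnaround (C−A): J1=12  J2=44  J3=18  J4=24  J5=6
Turnaround(J1) = completion − arrival = 12 − 0 = 12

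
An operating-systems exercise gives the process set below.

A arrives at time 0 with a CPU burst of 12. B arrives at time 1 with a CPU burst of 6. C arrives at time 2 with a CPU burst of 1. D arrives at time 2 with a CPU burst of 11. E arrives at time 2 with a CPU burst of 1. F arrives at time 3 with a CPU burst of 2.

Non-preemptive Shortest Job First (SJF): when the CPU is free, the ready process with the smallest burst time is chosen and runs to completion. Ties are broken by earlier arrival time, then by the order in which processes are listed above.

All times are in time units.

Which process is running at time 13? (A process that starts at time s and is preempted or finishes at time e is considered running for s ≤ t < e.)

E

Schedule: | A 0-12 | C 12-13 | E 13-14 | F 14-16 | B 16-22 | D 22-33 |
Completion: A=12  B=22  C=13  D=33  E=14  F=16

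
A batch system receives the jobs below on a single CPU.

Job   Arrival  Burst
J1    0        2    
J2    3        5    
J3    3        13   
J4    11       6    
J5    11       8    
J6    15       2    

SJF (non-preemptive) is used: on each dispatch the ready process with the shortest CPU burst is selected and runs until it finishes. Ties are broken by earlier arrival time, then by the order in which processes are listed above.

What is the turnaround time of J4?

Timeline: | J1 0-2 | idle 2-3 | J2 3-8 | J3 8-21 | J6 21-23 | J4 23-29 | J5 29-37 |
Completion: J1=2  J2=8  J3=21  J4=29  J5=37  J6=23
Turnaround (C−A): J1=2  J2=5  J3=18  J4=18  J5=26  J6=8
Turnaround(J4) = completion − arrival = 29 − 11 = 18

18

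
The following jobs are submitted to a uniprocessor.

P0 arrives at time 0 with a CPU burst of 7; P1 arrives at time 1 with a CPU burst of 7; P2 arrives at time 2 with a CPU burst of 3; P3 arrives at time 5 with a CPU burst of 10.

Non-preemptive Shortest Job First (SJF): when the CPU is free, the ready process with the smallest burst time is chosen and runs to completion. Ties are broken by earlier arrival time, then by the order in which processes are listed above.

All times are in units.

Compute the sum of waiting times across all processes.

Gantt: | P0 0-7 | P2 7-10 | P1 10-17 | P3 17-27 |
Completion: P0=7  P1=17  P2=10  P3=27
Turnaround (C−A): P0=7  P1=16  P2=8  P3=22
Waiting = turnaround − burst: P0=0, P1=9, P2=5, P3=12
Total waiting = 0 + 9 + 5 + 12 = 26

26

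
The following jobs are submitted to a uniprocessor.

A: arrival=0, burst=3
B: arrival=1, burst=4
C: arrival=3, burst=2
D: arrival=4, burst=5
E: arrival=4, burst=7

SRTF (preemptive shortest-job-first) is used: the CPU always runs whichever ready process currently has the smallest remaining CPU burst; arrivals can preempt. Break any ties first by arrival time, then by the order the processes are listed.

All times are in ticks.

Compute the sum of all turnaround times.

Gantt: | A 0-3 | C 3-5 | B 5-9 | D 9-14 | E 14-21 |
Completion: A=3  B=9  C=5  D=14  E=21
Turnaround = completion − arrival: A=3, B=8, C=2, D=10, E=17
Total turnaround = 3 + 8 + 2 + 10 + 17 = 40

40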